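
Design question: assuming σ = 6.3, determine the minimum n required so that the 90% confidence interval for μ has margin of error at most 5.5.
n ≥ 4

For margin E ≤ 5.5:
n ≥ (z* · σ / E)²
n ≥ (1.645 · 6.3 / 5.5)²
n ≥ 3.55

Minimum n = 4 (rounding up)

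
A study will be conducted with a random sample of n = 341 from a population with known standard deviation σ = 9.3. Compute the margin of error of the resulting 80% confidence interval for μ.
Margin of error = 0.65

Margin of error = z* · σ/√n
= 1.282 · 9.3/√341
= 1.282 · 9.3/18.4662
= 0.65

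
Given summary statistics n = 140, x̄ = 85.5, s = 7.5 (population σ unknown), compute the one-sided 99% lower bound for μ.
μ ≥ 84.01

Lower bound (one-sided):
t* = 2.353 (one-sided for 99%)
Lower bound = x̄ - t* · s/√n = 85.5 - 2.353 · 7.5/√140 = 84.01

We are 99% confident that μ ≥ 84.01.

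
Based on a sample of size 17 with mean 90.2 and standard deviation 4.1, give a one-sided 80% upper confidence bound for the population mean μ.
μ ≤ 91.06

Upper bound (one-sided):
t* = 0.865 (one-sided for 80%)
Upper bound = x̄ + t* · s/√n = 90.2 + 0.865 · 4.1/√17 = 91.06

We are 80% confident that μ ≤ 91.06.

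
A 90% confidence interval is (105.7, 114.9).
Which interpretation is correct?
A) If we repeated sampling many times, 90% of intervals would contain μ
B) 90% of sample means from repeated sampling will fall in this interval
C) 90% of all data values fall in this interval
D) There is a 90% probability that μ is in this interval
A

A) Correct — this is the frequentist long-run coverage interpretation.
B) Wrong — coverage applies to intervals containing μ, not to future x̄ values.
C) Wrong — a CI is about the parameter μ, not individual data values.
D) Wrong — μ is fixed; the randomness lives in the interval, not in μ.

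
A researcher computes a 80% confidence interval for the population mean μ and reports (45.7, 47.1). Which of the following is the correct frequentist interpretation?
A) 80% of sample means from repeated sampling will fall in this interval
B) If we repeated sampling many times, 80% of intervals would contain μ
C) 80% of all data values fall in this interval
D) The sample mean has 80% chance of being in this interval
B

A) Wrong — coverage applies to intervals containing μ, not to future x̄ values.
B) Correct — this is the frequentist long-run coverage interpretation.
C) Wrong — a CI is about the parameter μ, not individual data values.
D) Wrong — x̄ is observed and sits in the interval by construction.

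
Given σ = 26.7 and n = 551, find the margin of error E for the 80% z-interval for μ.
Margin of error = 1.46

Margin of error = z* · σ/√n
= 1.282 · 26.7/√551
= 1.282 · 26.7/23.4734
= 1.46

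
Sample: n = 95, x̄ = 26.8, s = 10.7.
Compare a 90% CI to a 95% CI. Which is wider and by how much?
95% CI is wider by 0.71

df = 94
90% CI: t* = 1.661, (24.98, 28.62), width = 2 · t* · s/√n = 3.65
95% CI: t* = 1.986, (24.62, 28.98), width = 2 · t* · s/√n = 4.36

The 95% CI is wider by 4.36 - 3.65 = 0.71.
Higher confidence requires a wider interval.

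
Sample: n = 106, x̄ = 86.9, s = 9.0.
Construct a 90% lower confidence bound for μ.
μ ≥ 85.77

Lower bound (one-sided):
t* = 1.290 (one-sided for 90%)
Lower bound = x̄ - t* · s/√n = 86.9 - 1.290 · 9.0/√106 = 85.77

We are 90% confident that μ ≥ 85.77.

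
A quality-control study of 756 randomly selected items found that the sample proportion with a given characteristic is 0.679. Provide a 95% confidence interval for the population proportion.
(0.646, 0.712)

Proportion CI:
SE = √(p̂(1-p̂)/n) = √(0.679 · 0.321 / 756) = 0.01698

z* = 1.960
Margin = z* · SE = 1.960 · 0.01698 = 0.0333

CI: 0.679 ± 0.0333 = (0.646, 0.712)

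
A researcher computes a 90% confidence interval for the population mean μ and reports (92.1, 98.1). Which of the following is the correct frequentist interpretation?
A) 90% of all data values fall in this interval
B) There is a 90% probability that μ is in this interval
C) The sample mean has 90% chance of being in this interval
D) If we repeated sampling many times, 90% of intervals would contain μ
D

A) Wrong — a CI is about the parameter μ, not individual data values.
B) Wrong — μ is fixed; the randomness lives in the interval, not in μ.
C) Wrong — x̄ is observed and sits in the interval by construction.
D) Correct — this is the frequentist long-run coverage interpretation.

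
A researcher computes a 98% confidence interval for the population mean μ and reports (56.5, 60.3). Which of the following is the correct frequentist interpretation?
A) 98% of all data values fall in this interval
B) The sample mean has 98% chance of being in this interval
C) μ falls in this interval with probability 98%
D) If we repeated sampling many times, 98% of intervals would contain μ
D

A) Wrong — a CI is about the parameter μ, not individual data values.
B) Wrong — x̄ is observed and sits in the interval by construction.
C) Wrong — μ is fixed; the randomness lives in the interval, not in μ.
D) Correct — this is the frequentist long-run coverage interpretation.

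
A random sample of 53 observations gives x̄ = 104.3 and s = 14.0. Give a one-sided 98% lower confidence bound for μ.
μ ≥ 100.25

Lower bound (one-sided):
t* = 2.107 (one-sided for 98%)
Lower bound = x̄ - t* · s/√n = 104.3 - 2.107 · 14.0/√53 = 100.25

We are 98% confident that μ ≥ 100.25.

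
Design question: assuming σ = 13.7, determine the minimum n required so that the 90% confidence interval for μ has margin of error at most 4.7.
n ≥ 23

For margin E ≤ 4.7:
n ≥ (z* · σ / E)²
n ≥ (1.645 · 13.7 / 4.7)²
n ≥ 22.99

Minimum n = 23 (rounding up)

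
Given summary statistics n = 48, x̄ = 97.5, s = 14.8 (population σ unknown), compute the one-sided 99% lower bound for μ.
μ ≥ 92.36

Lower bound (one-sided):
t* = 2.408 (one-sided for 99%)
Lower bound = x̄ - t* · s/√n = 97.5 - 2.408 · 14.8/√48 = 92.36

We are 99% confident that μ ≥ 92.36.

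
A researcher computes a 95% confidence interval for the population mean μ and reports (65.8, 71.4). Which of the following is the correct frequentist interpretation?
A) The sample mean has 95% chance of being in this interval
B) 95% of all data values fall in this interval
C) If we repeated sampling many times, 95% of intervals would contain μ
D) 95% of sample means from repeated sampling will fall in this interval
C

A) Wrong — x̄ is observed and sits in the interval by construction.
B) Wrong — a CI is about the parameter μ, not individual data values.
C) Correct — this is the frequentist long-run coverage interpretation.
D) Wrong — coverage applies to intervals containing μ, not to future x̄ values.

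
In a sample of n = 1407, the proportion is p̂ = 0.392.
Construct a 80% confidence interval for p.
(0.375, 0.409)

Proportion CI:
SE = √(p̂(1-p̂)/n) = √(0.392 · 0.608 / 1407) = 0.01302

z* = 1.282
Margin = z* · SE = 1.282 · 0.01302 = 0.0167

CI: 0.392 ± 0.0167 = (0.375, 0.409)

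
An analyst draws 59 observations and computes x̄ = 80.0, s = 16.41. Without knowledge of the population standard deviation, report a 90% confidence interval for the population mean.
(76.43, 83.57)

t-interval (σ unknown):
df = n - 1 = 58
t* = 1.672 for 90% confidence

Margin of error = t* · s/√n = 1.672 · 16.41/√59 = 3.57

CI: (76.43, 83.57)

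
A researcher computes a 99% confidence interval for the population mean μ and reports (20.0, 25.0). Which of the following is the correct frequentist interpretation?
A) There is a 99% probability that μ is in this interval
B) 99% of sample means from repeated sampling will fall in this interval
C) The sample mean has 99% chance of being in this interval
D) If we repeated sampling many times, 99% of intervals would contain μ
D

A) Wrong — μ is fixed; the randomness lives in the interval, not in μ.
B) Wrong — coverage applies to intervals containing μ, not to future x̄ values.
C) Wrong — x̄ is observed and sits in the interval by construction.
D) Correct — this is the frequentist long-run coverage interpretation.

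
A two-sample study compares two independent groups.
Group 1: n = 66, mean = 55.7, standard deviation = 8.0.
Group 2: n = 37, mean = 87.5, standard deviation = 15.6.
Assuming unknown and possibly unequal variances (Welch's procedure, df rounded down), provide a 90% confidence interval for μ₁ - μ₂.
(-36.41, -27.19)

Difference: x̄₁ - x̄₂ = -31.80
SE = √(s₁²/n₁ + s₂²/n₂) = √(8.0²/66 + 15.6²/37) = 2.7472
df = 46.83 → 46 (Welch–Satterthwaite, rounded down)
t* = 1.679

CI: -31.80 ± 1.679 · 2.7472 = -31.80 ± 4.61 = (-36.41, -27.19)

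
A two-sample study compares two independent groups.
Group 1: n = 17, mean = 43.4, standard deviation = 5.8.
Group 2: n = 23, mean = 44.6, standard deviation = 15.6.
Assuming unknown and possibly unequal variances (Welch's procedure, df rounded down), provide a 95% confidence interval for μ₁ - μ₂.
(-8.45, 6.05)

Difference: x̄₁ - x̄₂ = -1.20
SE = √(s₁²/n₁ + s₂²/n₂) = √(5.8²/17 + 15.6²/23) = 3.5440
df = 29.58 → 29 (Welch–Satterthwaite, rounded down)
t* = 2.045

CI: -1.20 ± 2.045 · 3.5440 = -1.20 ± 7.25 = (-8.45, 6.05)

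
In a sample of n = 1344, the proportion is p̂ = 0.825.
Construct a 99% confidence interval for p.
(0.798, 0.852)

Proportion CI:
SE = √(p̂(1-p̂)/n) = √(0.825 · 0.175 / 1344) = 0.01036

z* = 2.576
Margin = z* · SE = 2.576 · 0.01036 = 0.0267

CI: 0.825 ± 0.0267 = (0.798, 0.852)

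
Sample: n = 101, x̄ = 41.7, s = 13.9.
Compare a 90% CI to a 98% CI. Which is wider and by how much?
98% CI is wider by 1.95

df = 100
90% CI: t* = 1.660, (39.40, 44.00), width = 2 · t* · s/√n = 4.59
98% CI: t* = 2.364, (38.43, 44.97), width = 2 · t* · s/√n = 6.54

The 98% CI is wider by 6.54 - 4.59 = 1.95.
Higher confidence requires a wider interval.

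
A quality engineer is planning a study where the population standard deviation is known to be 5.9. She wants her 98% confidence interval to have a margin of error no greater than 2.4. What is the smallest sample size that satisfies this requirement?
n ≥ 33

For margin E ≤ 2.4:
n ≥ (z* · σ / E)²
n ≥ (2.326 · 5.9 / 2.4)²
n ≥ 32.70

Minimum n = 33 (rounding up)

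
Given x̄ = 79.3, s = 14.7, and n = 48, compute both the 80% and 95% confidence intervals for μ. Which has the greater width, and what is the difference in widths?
95% CI is wider by 3.02

df = 47
80% CI: t* = 1.300, (76.54, 82.06), width = 2 · t* · s/√n = 5.52
95% CI: t* = 2.012, (75.03, 83.57), width = 2 · t* · s/√n = 8.54

The 95% CI is wider by 8.54 - 5.52 = 3.02.
Higher confidence requires a wider interval.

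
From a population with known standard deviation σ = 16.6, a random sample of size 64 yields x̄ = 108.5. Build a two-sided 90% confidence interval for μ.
(105.09, 111.91)

z-interval (σ known):
z* = 1.645 for 90% confidence

Margin of error = z* · σ/√n = 1.645 · 16.6/√64 = 3.41

CI: (108.5 - 3.41, 108.5 + 3.41) = (105.09, 111.91)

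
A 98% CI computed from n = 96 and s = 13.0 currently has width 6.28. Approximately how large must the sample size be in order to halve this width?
n ≈ 384

CI width ∝ 1/√n
To reduce width by factor 2, need √n to grow by 2 → need 2² = 4 times as many samples.

Current: n = 96, width = 6.28
New: n = 384, width ≈ 3.10

Width reduced by factor of 6.28/3.10 = 2.03.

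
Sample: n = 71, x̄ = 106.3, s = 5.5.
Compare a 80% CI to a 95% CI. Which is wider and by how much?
95% CI is wider by 0.91

df = 70
80% CI: t* = 1.294, (105.46, 107.14), width = 2 · t* · s/√n = 1.69
95% CI: t* = 1.994, (105.00, 107.60), width = 2 · t* · s/√n = 2.60

The 95% CI is wider by 2.60 - 1.69 = 0.91.
Higher confidence requires a wider interval.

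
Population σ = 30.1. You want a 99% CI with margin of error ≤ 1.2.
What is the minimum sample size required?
n ≥ 4176

For margin E ≤ 1.2:
n ≥ (z* · σ / E)²
n ≥ (2.576 · 30.1 / 1.2)²
n ≥ 4175.06

Minimum n = 4176 (rounding up)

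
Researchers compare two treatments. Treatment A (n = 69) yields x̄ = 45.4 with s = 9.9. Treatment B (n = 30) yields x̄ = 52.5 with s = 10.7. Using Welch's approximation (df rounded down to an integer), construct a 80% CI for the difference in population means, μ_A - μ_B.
(-10.07, -4.13)

Difference: x̄₁ - x̄₂ = -7.10
SE = √(s₁²/n₁ + s₂²/n₂) = √(9.9²/69 + 10.7²/30) = 2.2884
df = 51.56 → 51 (Welch–Satterthwaite, rounded down)
t* = 1.298

CI: -7.10 ± 1.298 · 2.2884 = -7.10 ± 2.97 = (-10.07, -4.13)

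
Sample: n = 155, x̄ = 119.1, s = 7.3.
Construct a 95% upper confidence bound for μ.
μ ≤ 120.07

Upper bound (one-sided):
t* = 1.655 (one-sided for 95%)
Upper bound = x̄ + t* · s/√n = 119.1 + 1.655 · 7.3/√155 = 120.07

We are 95% confident that μ ≤ 120.07.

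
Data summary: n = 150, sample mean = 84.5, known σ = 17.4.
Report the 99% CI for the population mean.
(80.84, 88.16)

z-interval (σ known):
z* = 2.576 for 99% confidence

Margin of error = z* · σ/√n = 2.576 · 17.4/√150 = 3.66

CI: (84.5 - 3.66, 84.5 + 3.66) = (80.84, 88.16)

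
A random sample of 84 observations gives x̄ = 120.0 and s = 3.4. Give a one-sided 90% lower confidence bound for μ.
μ ≥ 119.52

Lower bound (one-sided):
t* = 1.292 (one-sided for 90%)
Lower bound = x̄ - t* · s/√n = 120.0 - 1.292 · 3.4/√84 = 119.52

We are 90% confident that μ ≥ 119.52.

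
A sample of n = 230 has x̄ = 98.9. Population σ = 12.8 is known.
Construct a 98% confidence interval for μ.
(96.94, 100.86)

z-interval (σ known):
z* = 2.326 for 98% confidence

Margin of error = z* · σ/√n = 2.326 · 12.8/√230 = 1.96

CI: (98.9 - 1.96, 98.9 + 1.96) = (96.94, 100.86)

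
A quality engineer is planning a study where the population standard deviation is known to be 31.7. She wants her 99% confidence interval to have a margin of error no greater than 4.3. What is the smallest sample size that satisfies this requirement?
n ≥ 361

For margin E ≤ 4.3:
n ≥ (z* · σ / E)²
n ≥ (2.576 · 31.7 / 4.3)²
n ≥ 360.64

Minimum n = 361 (rounding up)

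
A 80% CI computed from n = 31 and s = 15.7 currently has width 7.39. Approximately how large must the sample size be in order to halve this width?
n ≈ 124

CI width ∝ 1/√n
To reduce width by factor 2, need √n to grow by 2 → need 2² = 4 times as many samples.

Current: n = 31, width = 7.39
New: n = 124, width ≈ 3.63

Width reduced by factor of 7.39/3.63 = 2.04.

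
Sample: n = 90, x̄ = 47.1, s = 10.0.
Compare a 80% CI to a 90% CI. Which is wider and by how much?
90% CI is wider by 0.78

df = 89
80% CI: t* = 1.291, (45.74, 48.46), width = 2 · t* · s/√n = 2.72
90% CI: t* = 1.662, (45.35, 48.85), width = 2 · t* · s/√n = 3.50

The 90% CI is wider by 3.50 - 2.72 = 0.78.
Higher confidence requires a wider interval.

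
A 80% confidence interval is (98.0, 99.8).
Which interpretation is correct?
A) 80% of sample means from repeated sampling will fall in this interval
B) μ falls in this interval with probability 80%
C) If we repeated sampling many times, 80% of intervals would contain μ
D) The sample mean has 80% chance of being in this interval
C

A) Wrong — coverage applies to intervals containing μ, not to future x̄ values.
B) Wrong — μ is fixed; the randomness lives in the interval, not in μ.
C) Correct — this is the frequentist long-run coverage interpretation.
D) Wrong — x̄ is observed and sits in the interval by construction.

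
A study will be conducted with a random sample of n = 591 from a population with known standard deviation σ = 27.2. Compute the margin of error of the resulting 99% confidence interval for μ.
Margin of error = 2.88

Margin of error = z* · σ/√n
= 2.576 · 27.2/√591
= 2.576 · 27.2/24.3105
= 2.88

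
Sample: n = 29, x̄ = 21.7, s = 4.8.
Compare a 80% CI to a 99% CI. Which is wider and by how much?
99% CI is wider by 2.59

df = 28
80% CI: t* = 1.313, (20.53, 22.87), width = 2 · t* · s/√n = 2.34
99% CI: t* = 2.763, (19.24, 24.16), width = 2 · t* · s/√n = 4.93

The 99% CI is wider by 4.93 - 2.34 = 2.59.
Higher confidence requires a wider interval.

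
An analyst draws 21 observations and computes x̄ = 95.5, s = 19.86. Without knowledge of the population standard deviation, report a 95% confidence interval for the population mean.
(86.46, 104.54)

t-interval (σ unknown):
df = n - 1 = 20
t* = 2.086 for 95% confidence

Margin of error = t* · s/√n = 2.086 · 19.86/√21 = 9.04

CI: (86.46, 104.54)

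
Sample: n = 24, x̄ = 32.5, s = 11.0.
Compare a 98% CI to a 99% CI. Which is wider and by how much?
99% CI is wider by 1.38

df = 23
98% CI: t* = 2.500, (26.89, 38.11), width = 2 · t* · s/√n = 11.23
99% CI: t* = 2.807, (26.20, 38.80), width = 2 · t* · s/√n = 12.61

The 99% CI is wider by 12.61 - 11.23 = 1.38.
Higher confidence requires a wider interval.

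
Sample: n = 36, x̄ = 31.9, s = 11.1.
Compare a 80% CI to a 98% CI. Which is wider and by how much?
98% CI is wider by 4.19

df = 35
80% CI: t* = 1.306, (29.48, 34.32), width = 2 · t* · s/√n = 4.83
98% CI: t* = 2.438, (27.39, 36.41), width = 2 · t* · s/√n = 9.02

The 98% CI is wider by 9.02 - 4.83 = 4.19.
Higher confidence requires a wider interval.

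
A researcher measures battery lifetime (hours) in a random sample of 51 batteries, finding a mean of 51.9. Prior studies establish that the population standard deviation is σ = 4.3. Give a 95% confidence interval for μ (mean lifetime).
(50.72, 53.08)

z-interval (σ known):
z* = 1.960 for 95% confidence

Margin of error = z* · σ/√n = 1.960 · 4.3/√51 = 1.18

CI: (51.9 - 1.18, 51.9 + 1.18) = (50.72, 53.08)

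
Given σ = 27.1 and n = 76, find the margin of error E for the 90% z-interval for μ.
Margin of error = 5.11

Margin of error = z* · σ/√n
= 1.645 · 27.1/√76
= 1.645 · 27.1/8.7178
= 5.11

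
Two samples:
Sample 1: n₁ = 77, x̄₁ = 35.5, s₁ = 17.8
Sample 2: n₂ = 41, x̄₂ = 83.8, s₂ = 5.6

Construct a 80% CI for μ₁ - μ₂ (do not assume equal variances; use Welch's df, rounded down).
(-51.15, -45.45)

Difference: x̄₁ - x̄₂ = -48.30
SE = √(s₁²/n₁ + s₂²/n₂) = √(17.8²/77 + 5.6²/41) = 2.2090
df = 100.30 → 100 (Welch–Satterthwaite, rounded down)
t* = 1.290

CI: -48.30 ± 1.290 · 2.2090 = -48.30 ± 2.85 = (-51.15, -45.45)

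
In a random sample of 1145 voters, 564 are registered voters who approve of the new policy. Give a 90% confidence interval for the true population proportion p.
(0.468, 0.517)

Proportion CI:
p̂ = 564/1145 = 0.49258
SE = √(p̂(1-p̂)/n) = √(0.49258 · 0.50742 / 1145) = 0.01477

z* = 1.645
Margin = z* · SE = 1.645 · 0.01477 = 0.0243

CI: 0.49258 ± 0.0243 = (0.468, 0.517)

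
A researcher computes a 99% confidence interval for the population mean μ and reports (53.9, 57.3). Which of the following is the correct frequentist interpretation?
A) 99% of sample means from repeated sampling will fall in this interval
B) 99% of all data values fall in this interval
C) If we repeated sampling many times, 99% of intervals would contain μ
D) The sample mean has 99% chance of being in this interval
C

A) Wrong — coverage applies to intervals containing μ, not to future x̄ values.
B) Wrong — a CI is about the parameter μ, not individual data values.
C) Correct — this is the frequentist long-run coverage interpretation.
D) Wrong — x̄ is observed and sits in the interval by construction.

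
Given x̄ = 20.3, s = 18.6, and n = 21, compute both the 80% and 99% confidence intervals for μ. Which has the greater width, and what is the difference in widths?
99% CI is wider by 12.33

df = 20
80% CI: t* = 1.325, (14.92, 25.68), width = 2 · t* · s/√n = 10.76
99% CI: t* = 2.845, (8.75, 31.85), width = 2 · t* · s/√n = 23.09

The 99% CI is wider by 23.09 - 10.76 = 12.33.
Higher confidence requires a wider interval.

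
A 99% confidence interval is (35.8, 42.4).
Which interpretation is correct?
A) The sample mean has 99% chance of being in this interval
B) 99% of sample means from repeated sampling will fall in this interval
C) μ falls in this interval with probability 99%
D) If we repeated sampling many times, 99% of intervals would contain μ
D

A) Wrong — x̄ is observed and sits in the interval by construction.
B) Wrong — coverage applies to intervals containing μ, not to future x̄ values.
C) Wrong — μ is fixed; the randomness lives in the interval, not in μ.
D) Correct — this is the frequentist long-run coverage interpretation.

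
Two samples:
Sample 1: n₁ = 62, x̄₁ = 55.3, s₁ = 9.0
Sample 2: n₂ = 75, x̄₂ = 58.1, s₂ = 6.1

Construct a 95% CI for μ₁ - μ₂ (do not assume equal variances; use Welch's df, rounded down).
(-5.46, -0.14)

Difference: x̄₁ - x̄₂ = -2.80
SE = √(s₁²/n₁ + s₂²/n₂) = √(9.0²/62 + 6.1²/75) = 1.3426
df = 103.79 → 103 (Welch–Satterthwaite, rounded down)
t* = 1.983

CI: -2.80 ± 1.983 · 1.3426 = -2.80 ± 2.66 = (-5.46, -0.14)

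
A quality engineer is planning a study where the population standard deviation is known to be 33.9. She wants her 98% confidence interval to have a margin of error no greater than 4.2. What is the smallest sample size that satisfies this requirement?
n ≥ 353

For margin E ≤ 4.2:
n ≥ (z* · σ / E)²
n ≥ (2.326 · 33.9 / 4.2)²
n ≥ 352.47

Minimum n = 353 (rounding up)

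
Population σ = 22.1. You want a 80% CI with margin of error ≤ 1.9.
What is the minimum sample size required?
n ≥ 223

For margin E ≤ 1.9:
n ≥ (z* · σ / E)²
n ≥ (1.282 · 22.1 / 1.9)²
n ≥ 222.36

Minimum n = 223 (rounding up)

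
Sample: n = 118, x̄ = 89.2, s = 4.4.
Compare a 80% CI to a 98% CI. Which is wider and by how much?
98% CI is wider by 0.87

df = 117
80% CI: t* = 1.289, (88.68, 89.72), width = 2 · t* · s/√n = 1.04
98% CI: t* = 2.359, (88.24, 90.16), width = 2 · t* · s/√n = 1.91

The 98% CI is wider by 1.91 - 1.04 = 0.87.
Higher confidence requires a wider interval.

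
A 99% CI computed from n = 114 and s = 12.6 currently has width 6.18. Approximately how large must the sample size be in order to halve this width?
n ≈ 456

CI width ∝ 1/√n
To reduce width by factor 2, need √n to grow by 2 → need 2² = 4 times as many samples.

Current: n = 114, width = 6.18
New: n = 456, width ≈ 3.05

Width reduced by factor of 6.18/3.05 = 2.03.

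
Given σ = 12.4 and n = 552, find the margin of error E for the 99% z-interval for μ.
Margin of error = 1.36

Margin of error = z* · σ/√n
= 2.576 · 12.4/√552
= 2.576 · 12.4/23.4947
= 1.36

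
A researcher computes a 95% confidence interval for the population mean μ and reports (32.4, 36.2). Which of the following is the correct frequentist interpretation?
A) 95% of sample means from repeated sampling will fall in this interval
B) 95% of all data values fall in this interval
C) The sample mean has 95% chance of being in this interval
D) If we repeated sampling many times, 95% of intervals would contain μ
D

A) Wrong — coverage applies to intervals containing μ, not to future x̄ values.
B) Wrong — a CI is about the parameter μ, not individual data values.
C) Wrong — x̄ is observed and sits in the interval by construction.
D) Correct — this is the frequentist long-run coverage interpretation.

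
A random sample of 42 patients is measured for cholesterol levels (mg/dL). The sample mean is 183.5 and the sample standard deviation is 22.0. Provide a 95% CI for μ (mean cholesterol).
(176.64, 190.36)

t-interval (σ unknown):
df = n - 1 = 41
t* = 2.020 for 95% confidence

Margin of error = t* · s/√n = 2.020 · 22.0/√42 = 6.86

CI: (176.64, 190.36)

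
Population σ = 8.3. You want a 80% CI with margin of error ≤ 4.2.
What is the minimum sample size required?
n ≥ 7

For margin E ≤ 4.2:
n ≥ (z* · σ / E)²
n ≥ (1.282 · 8.3 / 4.2)²
n ≥ 6.42

Minimum n = 7 (rounding up)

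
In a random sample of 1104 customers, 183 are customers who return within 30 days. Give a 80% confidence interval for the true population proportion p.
(0.151, 0.180)

Proportion CI:
p̂ = 183/1104 = 0.16576
SE = √(p̂(1-p̂)/n) = √(0.16576 · 0.83424 / 1104) = 0.01119

z* = 1.282
Margin = z* · SE = 1.282 · 0.01119 = 0.0143

CI: 0.16576 ± 0.0143 = (0.151, 0.180)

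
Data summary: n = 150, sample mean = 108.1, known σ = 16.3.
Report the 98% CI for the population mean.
(105.00, 111.20)

z-interval (σ known):
z* = 2.326 for 98% confidence

Margin of error = z* · σ/√n = 2.326 · 16.3/√150 = 3.10

CI: (108.1 - 3.10, 108.1 + 3.10) = (105.00, 111.20)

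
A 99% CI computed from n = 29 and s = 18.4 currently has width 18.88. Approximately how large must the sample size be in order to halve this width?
n ≈ 116

CI width ∝ 1/√n
To reduce width by factor 2, need √n to grow by 2 → need 2² = 4 times as many samples.

Current: n = 29, width = 18.88
New: n = 116, width ≈ 8.95

Width reduced by factor of 18.88/8.95 = 2.11.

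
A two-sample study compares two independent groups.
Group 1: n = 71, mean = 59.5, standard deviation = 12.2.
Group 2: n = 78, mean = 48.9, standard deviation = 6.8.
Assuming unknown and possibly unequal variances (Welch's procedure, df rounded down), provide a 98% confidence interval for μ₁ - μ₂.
(6.73, 14.47)

Difference: x̄₁ - x̄₂ = 10.60
SE = √(s₁²/n₁ + s₂²/n₂) = √(12.2²/71 + 6.8²/78) = 1.6399
df = 107.38 → 107 (Welch–Satterthwaite, rounded down)
t* = 2.362

CI: 10.60 ± 2.362 · 1.6399 = 10.60 ± 3.87 = (6.73, 14.47)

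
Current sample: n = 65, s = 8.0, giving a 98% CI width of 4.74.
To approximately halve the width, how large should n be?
n ≈ 260

CI width ∝ 1/√n
To reduce width by factor 2, need √n to grow by 2 → need 2² = 4 times as many samples.

Current: n = 65, width = 4.74
New: n = 260, width ≈ 2.32

Width reduced by factor of 4.74/2.32 = 2.04.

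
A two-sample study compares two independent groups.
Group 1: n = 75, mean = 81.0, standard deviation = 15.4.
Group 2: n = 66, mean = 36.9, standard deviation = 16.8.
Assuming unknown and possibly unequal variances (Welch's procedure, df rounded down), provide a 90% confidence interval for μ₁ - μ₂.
(39.58, 48.62)

Difference: x̄₁ - x̄₂ = 44.10
SE = √(s₁²/n₁ + s₂²/n₂) = √(15.4²/75 + 16.8²/66) = 2.7274
df = 132.86 → 132 (Welch–Satterthwaite, rounded down)
t* = 1.656

CI: 44.10 ± 1.656 · 2.7274 = 44.10 ± 4.52 = (39.58, 48.62)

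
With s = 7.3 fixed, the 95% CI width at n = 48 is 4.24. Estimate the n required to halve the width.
n ≈ 192

CI width ∝ 1/√n
To reduce width by factor 2, need √n to grow by 2 → need 2² = 4 times as many samples.

Current: n = 48, width = 4.24
New: n = 192, width ≈ 2.08

Width reduced by factor of 4.24/2.08 = 2.04.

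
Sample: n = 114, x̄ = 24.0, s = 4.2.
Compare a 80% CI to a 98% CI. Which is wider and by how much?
98% CI is wider by 0.85

df = 113
80% CI: t* = 1.289, (23.49, 24.51), width = 2 · t* · s/√n = 1.01
98% CI: t* = 2.360, (23.07, 24.93), width = 2 · t* · s/√n = 1.86

The 98% CI is wider by 1.86 - 1.01 = 0.85.
Higher confidence requires a wider interval.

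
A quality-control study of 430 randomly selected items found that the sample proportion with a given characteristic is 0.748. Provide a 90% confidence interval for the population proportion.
(0.714, 0.782)

Proportion CI:
SE = √(p̂(1-p̂)/n) = √(0.748 · 0.252 / 430) = 0.02094

z* = 1.645
Margin = z* · SE = 1.645 · 0.02094 = 0.0344

CI: 0.748 ± 0.0344 = (0.714, 0.782)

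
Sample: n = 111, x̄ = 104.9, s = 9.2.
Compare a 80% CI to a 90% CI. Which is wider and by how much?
90% CI is wider by 0.65

df = 110
80% CI: t* = 1.289, (103.77, 106.03), width = 2 · t* · s/√n = 2.25
90% CI: t* = 1.659, (103.45, 106.35), width = 2 · t* · s/√n = 2.90

The 90% CI is wider by 2.90 - 2.25 = 0.65.
Higher confidence requires a wider interval.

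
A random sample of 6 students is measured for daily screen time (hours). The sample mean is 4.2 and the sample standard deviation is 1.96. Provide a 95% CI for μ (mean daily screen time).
(2.14, 6.26)

t-interval (σ unknown):
df = n - 1 = 5
t* = 2.571 for 95% confidence

Margin of error = t* · s/√n = 2.571 · 1.96/√6 = 2.06

CI: (2.14, 6.26)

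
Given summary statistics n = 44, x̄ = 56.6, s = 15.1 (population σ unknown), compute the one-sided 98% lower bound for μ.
μ ≥ 51.78

Lower bound (one-sided):
t* = 2.118 (one-sided for 98%)
Lower bound = x̄ - t* · s/√n = 56.6 - 2.118 · 15.1/√44 = 51.78

We are 98% confident that μ ≥ 51.78.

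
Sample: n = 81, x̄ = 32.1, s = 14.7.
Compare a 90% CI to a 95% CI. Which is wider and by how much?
95% CI is wider by 1.06

df = 80
90% CI: t* = 1.664, (29.38, 34.82), width = 2 · t* · s/√n = 5.44
95% CI: t* = 1.990, (28.85, 35.35), width = 2 · t* · s/√n = 6.50

The 95% CI is wider by 6.50 - 5.44 = 1.06.
Higher confidence requires a wider interval.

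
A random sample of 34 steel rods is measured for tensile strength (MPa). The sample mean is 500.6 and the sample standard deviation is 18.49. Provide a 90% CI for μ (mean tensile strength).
(495.23, 505.97)

t-interval (σ unknown):
df = n - 1 = 33
t* = 1.692 for 90% confidence

Margin of error = t* · s/√n = 1.692 · 18.49/√34 = 5.37

CI: (495.23, 505.97)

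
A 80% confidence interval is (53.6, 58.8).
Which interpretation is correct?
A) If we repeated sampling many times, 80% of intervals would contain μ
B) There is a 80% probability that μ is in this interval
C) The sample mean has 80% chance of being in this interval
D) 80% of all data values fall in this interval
A

A) Correct — this is the frequentist long-run coverage interpretation.
B) Wrong — μ is fixed; the randomness lives in the interval, not in μ.
C) Wrong — x̄ is observed and sits in the interval by construction.
D) Wrong — a CI is about the parameter μ, not individual data values.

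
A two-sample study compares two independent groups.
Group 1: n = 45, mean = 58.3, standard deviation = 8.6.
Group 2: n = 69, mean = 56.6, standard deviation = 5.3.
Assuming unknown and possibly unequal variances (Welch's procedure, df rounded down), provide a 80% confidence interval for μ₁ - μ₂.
(-0.15, 3.55)

Difference: x̄₁ - x̄₂ = 1.70
SE = √(s₁²/n₁ + s₂²/n₂) = √(8.6²/45 + 5.3²/69) = 1.4320
df = 65.88 → 65 (Welch–Satterthwaite, rounded down)
t* = 1.295

CI: 1.70 ± 1.295 · 1.4320 = 1.70 ± 1.85 = (-0.15, 3.55)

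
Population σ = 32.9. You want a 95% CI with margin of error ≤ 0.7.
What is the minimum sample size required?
n ≥ 8487

For margin E ≤ 0.7:
n ≥ (z* · σ / E)²
n ≥ (1.960 · 32.9 / 0.7)²
n ≥ 8486.09

Minimum n = 8487 (rounding up)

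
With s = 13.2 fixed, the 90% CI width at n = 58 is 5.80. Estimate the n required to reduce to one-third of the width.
n ≈ 522

CI width ∝ 1/√n
To reduce width by factor 3, need √n to grow by 3 → need 3² = 9 times as many samples.

Current: n = 58, width = 5.80
New: n = 522, width ≈ 1.90

Width reduced by factor of 5.80/1.90 = 3.05.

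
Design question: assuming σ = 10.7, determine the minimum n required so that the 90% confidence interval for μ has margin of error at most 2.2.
n ≥ 65

For margin E ≤ 2.2:
n ≥ (z* · σ / E)²
n ≥ (1.645 · 10.7 / 2.2)²
n ≥ 64.01

Minimum n = 65 (rounding up)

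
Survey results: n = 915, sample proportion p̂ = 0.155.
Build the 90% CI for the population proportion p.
(0.135, 0.175)

Proportion CI:
SE = √(p̂(1-p̂)/n) = √(0.155 · 0.845 / 915) = 0.01196

z* = 1.645
Margin = z* · SE = 1.645 · 0.01196 = 0.0197

CI: 0.155 ± 0.0197 = (0.135, 0.175)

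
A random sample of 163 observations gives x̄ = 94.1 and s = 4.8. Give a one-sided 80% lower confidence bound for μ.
μ ≥ 93.78

Lower bound (one-sided):
t* = 0.844 (one-sided for 80%)
Lower bound = x̄ - t* · s/√n = 94.1 - 0.844 · 4.8/√163 = 93.78

We are 80% confident that μ ≥ 93.78.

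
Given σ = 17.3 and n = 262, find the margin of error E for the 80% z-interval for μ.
Margin of error = 1.37

Margin of error = z* · σ/√n
= 1.282 · 17.3/√262
= 1.282 · 17.3/16.1864
= 1.37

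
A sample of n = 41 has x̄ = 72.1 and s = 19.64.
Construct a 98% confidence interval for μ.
(64.67, 79.53)

t-interval (σ unknown):
df = n - 1 = 40
t* = 2.423 for 98% confidence

Margin of error = t* · s/√n = 2.423 · 19.64/√41 = 7.43

CI: (64.67, 79.53)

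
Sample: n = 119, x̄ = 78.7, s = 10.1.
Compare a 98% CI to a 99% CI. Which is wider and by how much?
99% CI is wider by 0.48

df = 118
98% CI: t* = 2.358, (76.52, 80.88), width = 2 · t* · s/√n = 4.37
99% CI: t* = 2.618, (76.28, 81.12), width = 2 · t* · s/√n = 4.85

The 99% CI is wider by 4.85 - 4.37 = 0.48.
Higher confidence requires a wider interval.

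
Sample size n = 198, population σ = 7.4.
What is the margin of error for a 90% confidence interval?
Margin of error = 0.87

Margin of error = z* · σ/√n
= 1.645 · 7.4/√198
= 1.645 · 7.4/14.0712
= 0.87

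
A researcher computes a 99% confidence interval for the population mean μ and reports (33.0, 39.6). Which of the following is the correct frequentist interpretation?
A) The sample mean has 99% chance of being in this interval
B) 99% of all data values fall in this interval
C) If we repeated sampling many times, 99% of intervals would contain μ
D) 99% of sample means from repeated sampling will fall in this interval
C

A) Wrong — x̄ is observed and sits in the interval by construction.
B) Wrong — a CI is about the parameter μ, not individual data values.
C) Correct — this is the frequentist long-run coverage interpretation.
D) Wrong — coverage applies to intervals containing μ, not to future x̄ values.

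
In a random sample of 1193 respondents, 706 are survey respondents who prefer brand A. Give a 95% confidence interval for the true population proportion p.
(0.564, 0.620)

Proportion CI:
p̂ = 706/1193 = 0.59179
SE = √(p̂(1-p̂)/n) = √(0.59179 · 0.40821 / 1193) = 0.01423

z* = 1.960
Margin = z* · SE = 1.960 · 0.01423 = 0.0279

CI: 0.59179 ± 0.0279 = (0.564, 0.620)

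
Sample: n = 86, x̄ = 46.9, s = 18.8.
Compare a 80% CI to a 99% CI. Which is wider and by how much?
99% CI is wider by 5.44

df = 85
80% CI: t* = 1.292, (44.28, 49.52), width = 2 · t* · s/√n = 5.24
99% CI: t* = 2.635, (41.56, 52.24), width = 2 · t* · s/√n = 10.68

The 99% CI is wider by 10.68 - 5.24 = 5.44.
Higher confidence requires a wider interval.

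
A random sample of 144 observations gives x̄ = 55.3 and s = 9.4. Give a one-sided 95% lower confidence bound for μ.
μ ≥ 54.00

Lower bound (one-sided):
t* = 1.656 (one-sided for 95%)
Lower bound = x̄ - t* · s/√n = 55.3 - 1.656 · 9.4/√144 = 54.00

We are 95% confident that μ ≥ 54.00.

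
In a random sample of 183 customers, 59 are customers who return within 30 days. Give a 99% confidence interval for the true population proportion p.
(0.233, 0.411)

Proportion CI:
p̂ = 59/183 = 0.32240
SE = √(p̂(1-p̂)/n) = √(0.32240 · 0.67760 / 183) = 0.03455

z* = 2.576
Margin = z* · SE = 2.576 · 0.03455 = 0.0890

CI: 0.32240 ± 0.0890 = (0.233, 0.411)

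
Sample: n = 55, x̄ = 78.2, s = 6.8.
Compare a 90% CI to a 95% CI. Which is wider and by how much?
95% CI is wider by 0.61

df = 54
90% CI: t* = 1.674, (76.67, 79.73), width = 2 · t* · s/√n = 3.07
95% CI: t* = 2.005, (76.36, 80.04), width = 2 · t* · s/√n = 3.68

The 95% CI is wider by 3.68 - 3.07 = 0.61.
Higher confidence requires a wider interval.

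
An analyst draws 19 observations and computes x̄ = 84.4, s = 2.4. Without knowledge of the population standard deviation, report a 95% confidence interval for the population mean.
(83.24, 85.56)

t-interval (σ unknown):
df = n - 1 = 18
t* = 2.101 for 95% confidence

Margin of error = t* · s/√n = 2.101 · 2.4/√19 = 1.16

CI: (83.24, 85.56)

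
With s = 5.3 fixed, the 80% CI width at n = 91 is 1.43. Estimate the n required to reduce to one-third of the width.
n ≈ 819

CI width ∝ 1/√n
To reduce width by factor 3, need √n to grow by 3 → need 3² = 9 times as many samples.

Current: n = 91, width = 1.43
New: n = 819, width ≈ 0.48

Width reduced by factor of 1.43/0.48 = 2.98.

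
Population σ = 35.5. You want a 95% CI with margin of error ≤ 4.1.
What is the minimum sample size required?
n ≥ 289

For margin E ≤ 4.1:
n ≥ (z* · σ / E)²
n ≥ (1.960 · 35.5 / 4.1)²
n ≥ 288.01

Minimum n = 289 (rounding up)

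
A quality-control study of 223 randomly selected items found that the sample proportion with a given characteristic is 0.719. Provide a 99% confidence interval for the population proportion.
(0.641, 0.797)

Proportion CI:
SE = √(p̂(1-p̂)/n) = √(0.719 · 0.281 / 223) = 0.03010

z* = 2.576
Margin = z* · SE = 2.576 · 0.03010 = 0.0775

CI: 0.719 ± 0.0775 = (0.641, 0.797)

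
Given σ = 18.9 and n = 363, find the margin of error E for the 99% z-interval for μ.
Margin of error = 2.56

Margin of error = z* · σ/√n
= 2.576 · 18.9/√363
= 2.576 · 18.9/19.0526
= 2.56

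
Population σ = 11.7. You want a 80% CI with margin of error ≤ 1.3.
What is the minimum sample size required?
n ≥ 134

For margin E ≤ 1.3:
n ≥ (z* · σ / E)²
n ≥ (1.282 · 11.7 / 1.3)²
n ≥ 133.13

Minimum n = 134 (rounding up)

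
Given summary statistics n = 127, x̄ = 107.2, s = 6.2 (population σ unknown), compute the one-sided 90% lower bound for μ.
μ ≥ 106.49

Lower bound (one-sided):
t* = 1.288 (one-sided for 90%)
Lower bound = x̄ - t* · s/√n = 107.2 - 1.288 · 6.2/√127 = 106.49

We are 90% confident that μ ≥ 106.49.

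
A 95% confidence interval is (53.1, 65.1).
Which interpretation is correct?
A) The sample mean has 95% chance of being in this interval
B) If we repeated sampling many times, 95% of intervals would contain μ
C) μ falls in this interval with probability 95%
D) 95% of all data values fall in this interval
B

A) Wrong — x̄ is observed and sits in the interval by construction.
B) Correct — this is the frequentist long-run coverage interpretation.
C) Wrong — μ is fixed; the randomness lives in the interval, not in μ.
D) Wrong — a CI is about the parameter μ, not individual data values.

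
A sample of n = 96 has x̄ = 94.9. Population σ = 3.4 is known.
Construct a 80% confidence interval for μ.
(94.46, 95.34)

z-interval (σ known):
z* = 1.282 for 80% confidence

Margin of error = z* · σ/√n = 1.282 · 3.4/√96 = 0.44

CI: (94.9 - 0.44, 94.9 + 0.44) = (94.46, 95.34)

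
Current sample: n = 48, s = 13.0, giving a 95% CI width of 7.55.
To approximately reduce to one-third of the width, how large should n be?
n ≈ 432

CI width ∝ 1/√n
To reduce width by factor 3, need √n to grow by 3 → need 3² = 9 times as many samples.

Current: n = 48, width = 7.55
New: n = 432, width ≈ 2.46

Width reduced by factor of 7.55/2.46 = 3.07.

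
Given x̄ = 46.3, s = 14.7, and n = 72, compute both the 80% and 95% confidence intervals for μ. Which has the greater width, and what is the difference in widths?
95% CI is wider by 2.43

df = 71
80% CI: t* = 1.294, (44.06, 48.54), width = 2 · t* · s/√n = 4.48
95% CI: t* = 1.994, (42.85, 49.75), width = 2 · t* · s/√n = 6.91

The 95% CI is wider by 6.91 - 4.48 = 2.43.
Higher confidence requires a wider interval.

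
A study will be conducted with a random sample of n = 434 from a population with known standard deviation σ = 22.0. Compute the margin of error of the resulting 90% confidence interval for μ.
Margin of error = 1.74

Margin of error = z* · σ/√n
= 1.645 · 22.0/√434
= 1.645 · 22.0/20.8327
= 1.74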